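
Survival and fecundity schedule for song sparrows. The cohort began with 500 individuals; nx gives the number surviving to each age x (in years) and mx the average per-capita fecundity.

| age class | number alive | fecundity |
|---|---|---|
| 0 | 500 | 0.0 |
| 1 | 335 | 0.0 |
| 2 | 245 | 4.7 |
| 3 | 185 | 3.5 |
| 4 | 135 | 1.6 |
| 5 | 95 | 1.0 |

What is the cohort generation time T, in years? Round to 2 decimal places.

lx = nx/n0 = nx/500: 1, 0.67, 0.49, 0.37, 0.27, 0.19
lx·mx: 0, 0, 2.303, 1.295, 0.432, 0.19 → R0 = 4.22
x·lx·mx: 0, 0, 4.606, 3.885, 1.728, 0.95 → Σ = 11.169
T = 11.169 / 4.22 = 2.646682… → 2.65

2.65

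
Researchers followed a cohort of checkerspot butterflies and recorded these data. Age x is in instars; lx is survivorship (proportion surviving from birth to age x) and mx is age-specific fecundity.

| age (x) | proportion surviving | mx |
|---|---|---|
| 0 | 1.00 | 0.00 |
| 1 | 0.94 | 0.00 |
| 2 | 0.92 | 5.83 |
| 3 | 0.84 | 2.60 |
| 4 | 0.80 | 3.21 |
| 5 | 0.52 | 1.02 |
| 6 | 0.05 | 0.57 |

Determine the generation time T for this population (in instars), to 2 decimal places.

2.85

lx·mx: 0, 0, 5.3636, 2.184, 2.568, 0.5304, 0.0285 → R0 = 10.6745
x·lx·mx: 0, 0, 10.7272, 6.552, 10.272, 2.652, 0.171 → Σ = 30.3742
T = 30.3742 / 10.6745 = 2.845492… → 2.85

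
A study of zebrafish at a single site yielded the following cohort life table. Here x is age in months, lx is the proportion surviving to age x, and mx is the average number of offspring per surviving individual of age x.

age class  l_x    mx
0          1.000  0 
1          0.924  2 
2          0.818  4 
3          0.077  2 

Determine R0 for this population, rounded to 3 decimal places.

5.274

lx·mx by age: 0, 1.848, 3.272, 0.154
R0 = Σ lx·mx = 5.274 → 5.274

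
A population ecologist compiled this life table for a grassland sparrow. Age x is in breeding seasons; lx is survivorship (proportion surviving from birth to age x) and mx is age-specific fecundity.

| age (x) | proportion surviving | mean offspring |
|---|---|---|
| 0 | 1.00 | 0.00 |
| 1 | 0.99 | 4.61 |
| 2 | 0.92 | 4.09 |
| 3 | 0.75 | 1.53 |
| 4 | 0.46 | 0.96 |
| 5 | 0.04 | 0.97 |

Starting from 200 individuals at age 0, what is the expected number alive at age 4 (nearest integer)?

92

Expected survivors = N0 · l_4 = 200 × 0.46 = 92 → 92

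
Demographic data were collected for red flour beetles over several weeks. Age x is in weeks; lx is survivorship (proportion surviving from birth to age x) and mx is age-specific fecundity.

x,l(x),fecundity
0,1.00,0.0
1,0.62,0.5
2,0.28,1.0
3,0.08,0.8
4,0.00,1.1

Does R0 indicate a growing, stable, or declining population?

declining

R0 = Σ lx·mx = 0 + 0.31 + 0.28 + 0.064 + 0 = 0.654
R0 < 1, so the population is declining.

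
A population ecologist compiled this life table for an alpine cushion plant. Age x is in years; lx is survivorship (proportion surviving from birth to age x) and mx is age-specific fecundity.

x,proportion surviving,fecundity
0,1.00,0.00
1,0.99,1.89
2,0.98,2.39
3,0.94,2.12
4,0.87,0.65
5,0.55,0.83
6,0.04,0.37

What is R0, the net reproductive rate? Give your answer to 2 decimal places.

lx·mx by age: 0, 1.8711, 2.3422, 1.9928, 0.5655, 0.4565, 0.0148
R0 = Σ lx·mx = 7.2429 → 7.24

7.24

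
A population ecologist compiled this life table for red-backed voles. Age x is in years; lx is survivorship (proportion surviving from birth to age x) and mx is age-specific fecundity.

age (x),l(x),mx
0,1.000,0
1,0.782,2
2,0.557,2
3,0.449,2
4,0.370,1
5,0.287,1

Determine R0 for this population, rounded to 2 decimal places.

lx·mx by age: 0, 1.564, 1.114, 0.898, 0.37, 0.287
R0 = Σ lx·mx = 4.233 → 4.23

4.23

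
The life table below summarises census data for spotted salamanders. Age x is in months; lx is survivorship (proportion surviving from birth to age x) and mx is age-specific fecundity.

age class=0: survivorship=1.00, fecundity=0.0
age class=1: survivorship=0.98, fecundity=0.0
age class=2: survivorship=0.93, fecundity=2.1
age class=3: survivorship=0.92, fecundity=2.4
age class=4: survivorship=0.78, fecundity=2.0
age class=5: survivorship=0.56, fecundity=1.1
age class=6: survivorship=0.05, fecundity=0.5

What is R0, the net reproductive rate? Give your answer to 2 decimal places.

lx·mx by age: 0, 0, 1.953, 2.208, 1.56, 0.616, 0.025
R0 = Σ lx·mx = 6.362 → 6.36

6.36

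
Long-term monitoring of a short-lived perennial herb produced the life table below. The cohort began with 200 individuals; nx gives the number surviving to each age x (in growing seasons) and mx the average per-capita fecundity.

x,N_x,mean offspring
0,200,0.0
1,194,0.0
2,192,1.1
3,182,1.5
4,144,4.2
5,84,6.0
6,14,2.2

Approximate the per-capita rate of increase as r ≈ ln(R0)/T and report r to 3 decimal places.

0.534

lx = nx/n0 = nx/200: 1, 0.97, 0.96, 0.91, 0.72, 0.42, 0.07
R0 = Σ lx·mx = 0 + 0 + 1.056 + 1.365 + 3.024 + 2.52 + 0.154 = 8.119
Σ x·lx·mx = 31.827; T = 31.827/8.119 = 3.92006…
r ≈ ln(R0)/T = ln(8.119)/3.92006… = 0.53423… → 0.534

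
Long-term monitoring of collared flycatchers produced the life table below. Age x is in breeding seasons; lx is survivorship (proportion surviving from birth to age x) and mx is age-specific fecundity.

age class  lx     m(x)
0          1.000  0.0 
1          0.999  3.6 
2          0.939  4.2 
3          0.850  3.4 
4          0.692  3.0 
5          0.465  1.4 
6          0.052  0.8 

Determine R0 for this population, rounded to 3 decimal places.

13.199

lx·mx by age: 0, 3.5964, 3.9438, 2.89, 2.076, 0.651, 0.0416
R0 = Σ lx·mx = 13.1988 → 13.199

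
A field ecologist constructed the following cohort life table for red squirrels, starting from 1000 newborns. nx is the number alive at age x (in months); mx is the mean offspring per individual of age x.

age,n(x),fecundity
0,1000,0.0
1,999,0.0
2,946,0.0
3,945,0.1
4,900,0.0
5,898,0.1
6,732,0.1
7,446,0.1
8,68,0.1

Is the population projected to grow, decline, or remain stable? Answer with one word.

lx = nx/n0 = nx/1000: 1, 0.999, 0.946, 0.945, 0.9, 0.898, 0.732, 0.446, 0.068
R0 = Σ lx·mx = 0 + 0 + 0 + 0.0945 + 0 + 0.0898 + 0.0732 + 0.0446 + 0.0068 = 0.3089
R0 < 1, so the population is declining.

declining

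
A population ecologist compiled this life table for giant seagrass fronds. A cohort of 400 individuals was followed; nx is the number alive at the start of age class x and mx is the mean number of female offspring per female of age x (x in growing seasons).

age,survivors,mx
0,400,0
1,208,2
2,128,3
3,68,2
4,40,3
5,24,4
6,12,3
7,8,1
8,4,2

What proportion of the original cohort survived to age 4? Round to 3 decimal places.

l_4 = n_4/n_0 = 40/400 = 0.1 → 0.100

0.100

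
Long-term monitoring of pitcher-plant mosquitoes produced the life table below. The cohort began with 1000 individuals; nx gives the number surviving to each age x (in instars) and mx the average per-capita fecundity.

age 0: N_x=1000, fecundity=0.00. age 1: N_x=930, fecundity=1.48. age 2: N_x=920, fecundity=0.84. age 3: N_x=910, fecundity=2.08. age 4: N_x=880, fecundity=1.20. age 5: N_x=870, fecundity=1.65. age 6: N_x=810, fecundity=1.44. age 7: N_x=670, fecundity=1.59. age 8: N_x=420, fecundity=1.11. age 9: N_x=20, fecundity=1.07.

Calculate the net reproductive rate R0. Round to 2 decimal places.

9.25

lx = nx/n0 = nx/1000: 1, 0.93, 0.92, 0.91, 0.88, 0.87, 0.81, 0.67, 0.42, 0.02
lx·mx by age: 0, 1.3764, 0.7728, 1.8928, 1.056, 1.4355, 1.1664, 1.0653, 0.4662, 0.0214
R0 = Σ lx·mx = 9.2528 → 9.25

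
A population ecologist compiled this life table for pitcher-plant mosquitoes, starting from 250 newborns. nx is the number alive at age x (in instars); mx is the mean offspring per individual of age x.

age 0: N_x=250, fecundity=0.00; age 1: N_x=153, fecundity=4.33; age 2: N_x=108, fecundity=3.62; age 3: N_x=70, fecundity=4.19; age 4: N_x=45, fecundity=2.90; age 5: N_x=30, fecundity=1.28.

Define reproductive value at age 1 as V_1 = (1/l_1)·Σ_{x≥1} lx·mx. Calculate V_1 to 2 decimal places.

lx = nx/n0 = nx/250: 1, 0.612, 0.432, 0.28, 0.18, 0.12
lx·mx for x ≥ 1: 2.64996, 1.56384, 1.1732, 0.522, 0.1536 → sum = 6.0626
V_1 = 6.0626 / l_1 = 6.0626 / 0.612 = 9.906209… → 9.91

9.91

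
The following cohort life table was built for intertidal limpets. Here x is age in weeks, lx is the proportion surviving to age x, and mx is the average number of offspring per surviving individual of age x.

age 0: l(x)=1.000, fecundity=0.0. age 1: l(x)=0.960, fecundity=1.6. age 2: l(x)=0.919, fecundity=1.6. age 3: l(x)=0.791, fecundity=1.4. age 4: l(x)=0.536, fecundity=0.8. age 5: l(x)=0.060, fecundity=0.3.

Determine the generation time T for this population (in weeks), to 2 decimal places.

lx·mx: 0, 1.536, 1.4704, 1.1074, 0.4288, 0.018 → R0 = 4.5606
x·lx·mx: 0, 1.536, 2.9408, 3.3222, 1.7152, 0.09 → Σ = 9.6042
T = 9.6042 / 4.5606 = 2.105907… → 2.11

2.11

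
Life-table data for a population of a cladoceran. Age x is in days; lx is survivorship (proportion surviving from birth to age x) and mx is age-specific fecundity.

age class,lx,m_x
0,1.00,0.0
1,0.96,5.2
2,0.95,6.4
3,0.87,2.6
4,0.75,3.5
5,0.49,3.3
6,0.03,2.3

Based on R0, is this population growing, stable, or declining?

R0 = Σ lx·mx = 0 + 4.992 + 6.08 + 2.262 + 2.625 + 1.617 + 0.069 = 17.645
R0 > 1, so the population is growing.

growing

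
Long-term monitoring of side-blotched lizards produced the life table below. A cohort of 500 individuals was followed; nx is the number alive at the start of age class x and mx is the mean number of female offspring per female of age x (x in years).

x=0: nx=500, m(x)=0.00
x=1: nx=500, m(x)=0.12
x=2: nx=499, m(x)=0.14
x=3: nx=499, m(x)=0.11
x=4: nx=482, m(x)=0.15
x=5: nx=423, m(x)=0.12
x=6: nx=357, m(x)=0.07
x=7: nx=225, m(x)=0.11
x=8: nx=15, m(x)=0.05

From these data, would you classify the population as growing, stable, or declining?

lx = nx/n0 = nx/500: 1, 1, 0.998, 0.998, 0.964, 0.846, 0.714, 0.45, 0.03
R0 = Σ lx·mx = 0 + 0.12 + 0.13972 + 0.10978 + 0.1446 + 0.10152 + 0.04998 + 0.0495 + 0.0015 = 0.7166
R0 < 1, so the population is declining.

declining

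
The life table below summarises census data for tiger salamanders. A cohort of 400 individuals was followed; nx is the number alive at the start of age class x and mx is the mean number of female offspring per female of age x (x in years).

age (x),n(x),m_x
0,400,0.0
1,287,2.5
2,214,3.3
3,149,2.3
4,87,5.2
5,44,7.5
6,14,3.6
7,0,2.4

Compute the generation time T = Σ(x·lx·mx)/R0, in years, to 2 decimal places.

lx = nx/n0 = nx/400: 1, 0.7175, 0.535, 0.3725, 0.2175, 0.11, 0.035, 0
lx·mx: 0, 1.79375, 1.7655, 0.85675, 1.131, 0.825, 0.126, 0 → R0 = 6.498
x·lx·mx: 0, 1.79375, 3.531, 2.57025, 4.524, 4.125, 0.756, 0 → Σ = 17.3
T = 17.3 / 6.498 = 2.662358… → 2.66

2.66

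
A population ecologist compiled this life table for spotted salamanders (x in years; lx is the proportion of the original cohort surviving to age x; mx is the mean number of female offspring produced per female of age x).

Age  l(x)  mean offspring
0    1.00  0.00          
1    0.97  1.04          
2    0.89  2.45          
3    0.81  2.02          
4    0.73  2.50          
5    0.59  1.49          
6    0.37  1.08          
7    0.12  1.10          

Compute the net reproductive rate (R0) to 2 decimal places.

lx·mx by age: 0, 1.0088, 2.1805, 1.6362, 1.825, 0.8791, 0.3996, 0.132
R0 = Σ lx·mx = 8.0612 → 8.06

8.06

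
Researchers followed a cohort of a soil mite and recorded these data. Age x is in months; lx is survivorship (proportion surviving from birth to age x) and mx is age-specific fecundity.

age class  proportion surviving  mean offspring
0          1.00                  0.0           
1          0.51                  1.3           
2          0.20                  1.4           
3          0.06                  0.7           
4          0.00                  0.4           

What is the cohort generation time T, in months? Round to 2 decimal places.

1.37

lx·mx: 0, 0.663, 0.28, 0.042, 0 → R0 = 0.985
x·lx·mx: 0, 0.663, 0.56, 0.126, 0 → Σ = 1.349
T = 1.349 / 0.985 = 1.369543… → 1.37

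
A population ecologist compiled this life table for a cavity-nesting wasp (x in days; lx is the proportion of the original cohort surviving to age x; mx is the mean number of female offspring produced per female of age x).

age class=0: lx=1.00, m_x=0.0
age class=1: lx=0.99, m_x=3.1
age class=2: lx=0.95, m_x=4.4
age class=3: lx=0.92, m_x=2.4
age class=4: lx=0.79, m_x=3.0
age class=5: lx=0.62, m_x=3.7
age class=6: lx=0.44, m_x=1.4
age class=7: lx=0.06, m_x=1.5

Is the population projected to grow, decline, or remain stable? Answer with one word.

R0 = Σ lx·mx = 0 + 3.069 + 4.18 + 2.208 + 2.37 + 2.294 + 0.616 + 0.09 = 14.827
R0 > 1, so the population is growing.

growing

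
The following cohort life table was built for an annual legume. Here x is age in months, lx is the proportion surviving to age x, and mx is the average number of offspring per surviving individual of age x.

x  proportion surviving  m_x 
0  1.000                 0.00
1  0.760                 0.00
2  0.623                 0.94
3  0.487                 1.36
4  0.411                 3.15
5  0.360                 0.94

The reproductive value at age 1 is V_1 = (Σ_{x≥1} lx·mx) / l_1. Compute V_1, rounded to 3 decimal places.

lx·mx for x ≥ 1: 0, 0.58562, 0.66232, 1.29465, 0.3384 → sum = 2.88099
V_1 = 2.88099 / l_1 = 2.88099 / 0.76 = 3.790776… → 3.791

3.791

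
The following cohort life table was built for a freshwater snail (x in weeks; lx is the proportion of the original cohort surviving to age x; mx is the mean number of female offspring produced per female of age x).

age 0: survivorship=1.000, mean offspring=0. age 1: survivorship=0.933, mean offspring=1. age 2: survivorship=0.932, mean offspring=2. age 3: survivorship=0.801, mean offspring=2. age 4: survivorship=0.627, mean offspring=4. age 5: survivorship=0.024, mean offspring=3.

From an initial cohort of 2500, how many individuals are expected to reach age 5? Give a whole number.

60

Expected survivors = N0 · l_5 = 2500 × 0.024 = 60 → 60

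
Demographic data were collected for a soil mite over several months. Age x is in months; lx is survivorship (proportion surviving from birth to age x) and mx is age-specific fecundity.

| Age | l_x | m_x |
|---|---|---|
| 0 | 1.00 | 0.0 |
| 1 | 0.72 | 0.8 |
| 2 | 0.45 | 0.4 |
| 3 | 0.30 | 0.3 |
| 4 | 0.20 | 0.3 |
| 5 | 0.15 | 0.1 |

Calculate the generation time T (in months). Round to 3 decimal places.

lx·mx: 0, 0.576, 0.18, 0.09, 0.06, 0.015 → R0 = 0.921
x·lx·mx: 0, 0.576, 0.36, 0.27, 0.24, 0.075 → Σ = 1.521
T = 1.521 / 0.921 = 1.651466… → 1.651

1.651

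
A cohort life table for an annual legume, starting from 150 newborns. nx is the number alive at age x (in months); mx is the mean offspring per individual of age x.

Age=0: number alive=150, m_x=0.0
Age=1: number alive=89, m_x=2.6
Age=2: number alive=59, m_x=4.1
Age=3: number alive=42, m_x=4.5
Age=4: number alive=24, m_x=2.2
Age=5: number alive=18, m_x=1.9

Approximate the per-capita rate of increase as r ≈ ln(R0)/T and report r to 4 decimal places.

lx = nx/n0 = nx/150: 1, 0.59333…, 0.39333…, 0.28, 0.16, 0.12
R0 = Σ lx·mx = 0 + 1.54267… + 1.61267… + 1.26 + 0.352 + 0.228 = 4.995333…
Σ x·lx·mx = 11.096…; T = 11.096…/4.995333… = 2.22127…
r ≈ ln(R0)/T = ln(4.995333…)/2.22127… = 0.724136… → 0.7241

0.7241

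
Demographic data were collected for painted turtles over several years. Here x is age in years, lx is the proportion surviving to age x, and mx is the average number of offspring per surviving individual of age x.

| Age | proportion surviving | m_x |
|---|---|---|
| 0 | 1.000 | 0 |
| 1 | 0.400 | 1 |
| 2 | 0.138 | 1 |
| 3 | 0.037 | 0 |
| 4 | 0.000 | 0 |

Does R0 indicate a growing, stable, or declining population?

declining

R0 = Σ lx·mx = 0 + 0.4 + 0.138 + 0 + 0 = 0.538
R0 < 1, so the population is declining.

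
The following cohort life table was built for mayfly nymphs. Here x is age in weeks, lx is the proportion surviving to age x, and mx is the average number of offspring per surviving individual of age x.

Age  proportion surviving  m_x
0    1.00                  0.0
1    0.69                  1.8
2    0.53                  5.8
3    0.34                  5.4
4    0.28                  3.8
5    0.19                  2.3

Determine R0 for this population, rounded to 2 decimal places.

lx·mx by age: 0, 1.242, 3.074, 1.836, 1.064, 0.437
R0 = Σ lx·mx = 7.653 → 7.65

7.65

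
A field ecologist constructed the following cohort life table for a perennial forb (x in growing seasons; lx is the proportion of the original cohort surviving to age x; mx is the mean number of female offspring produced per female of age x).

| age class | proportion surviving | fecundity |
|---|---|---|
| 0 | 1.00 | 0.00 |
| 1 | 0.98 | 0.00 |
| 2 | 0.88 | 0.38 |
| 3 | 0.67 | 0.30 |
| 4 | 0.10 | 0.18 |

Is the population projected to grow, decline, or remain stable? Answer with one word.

declining

R0 = Σ lx·mx = 0 + 0 + 0.3344 + 0.201 + 0.018 = 0.5534
R0 < 1, so the population is declining.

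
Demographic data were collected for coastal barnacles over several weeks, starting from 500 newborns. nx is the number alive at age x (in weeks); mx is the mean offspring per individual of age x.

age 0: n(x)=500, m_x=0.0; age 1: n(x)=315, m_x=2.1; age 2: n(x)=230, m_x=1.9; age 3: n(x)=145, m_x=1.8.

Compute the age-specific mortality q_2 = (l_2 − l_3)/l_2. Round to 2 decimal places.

0.37

lx = nx/n0 = nx/500: 1, 0.63, 0.46, 0.29
q_2 = (l_2 − l_3) / l_2 = (0.46 − 0.29) / 0.46
     = 0.17 / 0.46 = 0.369565… → 0.37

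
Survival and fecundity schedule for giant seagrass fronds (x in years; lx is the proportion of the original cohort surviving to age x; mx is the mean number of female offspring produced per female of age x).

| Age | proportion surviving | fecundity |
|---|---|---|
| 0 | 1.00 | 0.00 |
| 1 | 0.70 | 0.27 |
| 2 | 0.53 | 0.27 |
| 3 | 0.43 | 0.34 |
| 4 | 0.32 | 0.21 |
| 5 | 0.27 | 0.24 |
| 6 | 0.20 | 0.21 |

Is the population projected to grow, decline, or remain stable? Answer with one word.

R0 = Σ lx·mx = 0 + 0.189 + 0.1431 + 0.1462 + 0.0672 + 0.0648 + 0.042 = 0.6523
R0 < 1, so the population is declining.

declining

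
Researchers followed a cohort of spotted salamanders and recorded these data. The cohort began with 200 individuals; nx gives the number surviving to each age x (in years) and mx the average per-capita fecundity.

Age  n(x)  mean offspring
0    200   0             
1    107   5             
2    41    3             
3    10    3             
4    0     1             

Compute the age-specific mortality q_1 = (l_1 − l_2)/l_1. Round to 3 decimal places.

lx = nx/n0 = nx/200: 1, 0.535, 0.205, 0.05, 0
q_1 = (l_1 − l_2) / l_1 = (0.535 − 0.205) / 0.535
     = 0.33 / 0.535 = 0.616822… → 0.617

0.617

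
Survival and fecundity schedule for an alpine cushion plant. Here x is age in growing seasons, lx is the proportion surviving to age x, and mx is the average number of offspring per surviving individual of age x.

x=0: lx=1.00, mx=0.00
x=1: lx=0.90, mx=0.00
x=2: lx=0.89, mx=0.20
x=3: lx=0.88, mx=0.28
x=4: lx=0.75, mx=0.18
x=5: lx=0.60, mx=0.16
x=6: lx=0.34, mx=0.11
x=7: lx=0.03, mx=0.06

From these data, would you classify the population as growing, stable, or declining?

declining

R0 = Σ lx·mx = 0 + 0 + 0.178 + 0.2464 + 0.135 + 0.096 + 0.0374 + 0.0018 = 0.6946
R0 < 1, so the population is declining.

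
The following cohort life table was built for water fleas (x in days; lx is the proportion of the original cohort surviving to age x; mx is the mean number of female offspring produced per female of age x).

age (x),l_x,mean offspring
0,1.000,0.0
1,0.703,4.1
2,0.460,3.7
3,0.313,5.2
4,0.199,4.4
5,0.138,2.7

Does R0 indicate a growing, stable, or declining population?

growing

R0 = Σ lx·mx = 0 + 2.8823 + 1.702 + 1.6276 + 0.8756 + 0.3726 = 7.4601
R0 > 1, so the population is growing.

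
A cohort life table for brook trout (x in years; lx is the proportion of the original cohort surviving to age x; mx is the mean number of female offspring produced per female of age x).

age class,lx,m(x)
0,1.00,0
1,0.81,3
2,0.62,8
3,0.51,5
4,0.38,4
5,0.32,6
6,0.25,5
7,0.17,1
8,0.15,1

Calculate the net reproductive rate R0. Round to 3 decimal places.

14.950

lx·mx by age: 0, 2.43, 4.96, 2.55, 1.52, 1.92, 1.25, 0.17, 0.15
R0 = Σ lx·mx = 14.95 → 14.950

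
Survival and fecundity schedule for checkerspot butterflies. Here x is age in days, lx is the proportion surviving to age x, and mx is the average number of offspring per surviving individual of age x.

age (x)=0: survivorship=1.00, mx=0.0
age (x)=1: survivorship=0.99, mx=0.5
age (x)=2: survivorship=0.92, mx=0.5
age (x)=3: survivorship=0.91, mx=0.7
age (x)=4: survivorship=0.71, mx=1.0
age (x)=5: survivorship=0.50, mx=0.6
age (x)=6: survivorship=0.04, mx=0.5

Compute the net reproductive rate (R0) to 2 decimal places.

lx·mx by age: 0, 0.495, 0.46, 0.637, 0.71, 0.3, 0.02
R0 = Σ lx·mx = 2.622 → 2.62

2.62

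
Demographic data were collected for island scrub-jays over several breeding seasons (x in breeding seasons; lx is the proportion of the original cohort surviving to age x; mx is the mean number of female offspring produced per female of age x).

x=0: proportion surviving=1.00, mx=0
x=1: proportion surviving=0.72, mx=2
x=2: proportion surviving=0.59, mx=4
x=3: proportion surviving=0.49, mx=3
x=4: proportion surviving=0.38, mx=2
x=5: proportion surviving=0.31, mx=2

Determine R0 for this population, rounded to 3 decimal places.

lx·mx by age: 0, 1.44, 2.36, 1.47, 0.76, 0.62
R0 = Σ lx·mx = 6.65 → 6.650

6.650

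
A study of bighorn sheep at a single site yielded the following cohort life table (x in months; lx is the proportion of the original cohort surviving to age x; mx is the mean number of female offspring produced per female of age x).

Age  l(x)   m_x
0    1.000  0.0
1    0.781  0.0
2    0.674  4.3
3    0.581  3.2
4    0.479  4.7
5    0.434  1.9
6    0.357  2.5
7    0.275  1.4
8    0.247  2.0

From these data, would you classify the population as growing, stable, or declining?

growing

R0 = Σ lx·mx = 0 + 0 + 2.8982 + 1.8592 + 2.2513 + 0.8246 + 0.8925 + 0.385 + 0.494 = 9.6048
R0 > 1, so the population is growing.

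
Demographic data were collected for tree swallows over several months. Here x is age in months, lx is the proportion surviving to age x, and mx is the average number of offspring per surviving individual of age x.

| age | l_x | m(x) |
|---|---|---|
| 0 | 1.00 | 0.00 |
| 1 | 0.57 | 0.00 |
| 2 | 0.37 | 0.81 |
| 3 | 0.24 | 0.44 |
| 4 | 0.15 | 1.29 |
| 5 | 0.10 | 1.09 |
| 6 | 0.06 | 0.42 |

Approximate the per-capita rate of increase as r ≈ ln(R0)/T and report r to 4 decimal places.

R0 = Σ lx·mx = 0 + 0 + 0.2997 + 0.1056 + 0.1935 + 0.109 + 0.0252 = 0.733
Σ x·lx·mx = 2.3864; T = 2.3864/0.733 = 3.25566…
r ≈ ln(R0)/T = ln(0.733)/3.25566… = -0.095406… → -0.0954

-0.0954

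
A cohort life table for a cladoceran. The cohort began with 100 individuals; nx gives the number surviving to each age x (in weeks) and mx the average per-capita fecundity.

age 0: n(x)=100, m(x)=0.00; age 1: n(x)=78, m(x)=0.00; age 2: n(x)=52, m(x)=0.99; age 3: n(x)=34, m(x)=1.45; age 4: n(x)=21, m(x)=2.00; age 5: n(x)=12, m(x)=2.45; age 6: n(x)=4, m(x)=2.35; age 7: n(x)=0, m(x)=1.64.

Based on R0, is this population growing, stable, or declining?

lx = nx/n0 = nx/100: 1, 0.78, 0.52, 0.34, 0.21, 0.12, 0.04, 0
R0 = Σ lx·mx = 0 + 0 + 0.5148 + 0.493 + 0.42 + 0.294 + 0.094 + 0 = 1.8158
R0 > 1, so the population is growing.

growing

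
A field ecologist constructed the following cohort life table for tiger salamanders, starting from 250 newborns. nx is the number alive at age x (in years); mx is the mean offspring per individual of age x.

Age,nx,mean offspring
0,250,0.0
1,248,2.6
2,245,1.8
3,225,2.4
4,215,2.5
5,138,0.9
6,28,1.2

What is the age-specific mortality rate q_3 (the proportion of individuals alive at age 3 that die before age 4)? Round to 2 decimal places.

lx = nx/n0 = nx/250: 1, 0.992, 0.98, 0.9, 0.86, 0.552, 0.112
q_3 = (l_3 − l_4) / l_3 = (0.9 − 0.86) / 0.9
     = 0.04 / 0.9 = 0.044444… → 0.04

0.04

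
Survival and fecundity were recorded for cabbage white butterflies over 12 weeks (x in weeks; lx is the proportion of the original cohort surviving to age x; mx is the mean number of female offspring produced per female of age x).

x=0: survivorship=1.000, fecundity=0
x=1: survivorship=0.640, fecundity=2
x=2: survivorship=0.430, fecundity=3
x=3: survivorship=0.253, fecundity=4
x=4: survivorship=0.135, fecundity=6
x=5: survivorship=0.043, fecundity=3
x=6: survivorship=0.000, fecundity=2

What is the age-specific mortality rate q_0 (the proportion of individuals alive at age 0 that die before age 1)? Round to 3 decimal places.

0.360

q_0 = (l_0 − l_1) / l_0 = (1 − 0.64) / 1
     = 0.36 / 1 = 0.36 → 0.360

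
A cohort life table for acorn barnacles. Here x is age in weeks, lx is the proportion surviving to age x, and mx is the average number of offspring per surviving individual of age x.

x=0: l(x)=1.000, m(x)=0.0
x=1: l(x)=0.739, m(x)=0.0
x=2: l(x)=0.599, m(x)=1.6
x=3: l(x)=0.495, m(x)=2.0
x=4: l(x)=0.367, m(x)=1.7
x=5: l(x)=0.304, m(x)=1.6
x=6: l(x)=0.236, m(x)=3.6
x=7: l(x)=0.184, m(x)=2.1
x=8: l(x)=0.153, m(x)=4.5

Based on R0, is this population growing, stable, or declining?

R0 = Σ lx·mx = 0 + 0 + 0.9584 + 0.99 + 0.6239 + 0.4864 + 0.8496 + 0.3864 + 0.6885 = 4.9832
R0 > 1, so the population is growing.

growing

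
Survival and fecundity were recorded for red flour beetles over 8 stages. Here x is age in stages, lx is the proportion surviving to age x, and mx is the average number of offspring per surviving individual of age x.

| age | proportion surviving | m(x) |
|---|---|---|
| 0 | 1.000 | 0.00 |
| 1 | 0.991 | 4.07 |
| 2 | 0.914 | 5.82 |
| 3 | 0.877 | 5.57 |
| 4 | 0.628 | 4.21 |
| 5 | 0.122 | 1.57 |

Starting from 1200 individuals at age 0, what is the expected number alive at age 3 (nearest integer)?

1052

Expected survivors = N0 · l_3 = 1200 × 0.877 = 1052.4 → 1052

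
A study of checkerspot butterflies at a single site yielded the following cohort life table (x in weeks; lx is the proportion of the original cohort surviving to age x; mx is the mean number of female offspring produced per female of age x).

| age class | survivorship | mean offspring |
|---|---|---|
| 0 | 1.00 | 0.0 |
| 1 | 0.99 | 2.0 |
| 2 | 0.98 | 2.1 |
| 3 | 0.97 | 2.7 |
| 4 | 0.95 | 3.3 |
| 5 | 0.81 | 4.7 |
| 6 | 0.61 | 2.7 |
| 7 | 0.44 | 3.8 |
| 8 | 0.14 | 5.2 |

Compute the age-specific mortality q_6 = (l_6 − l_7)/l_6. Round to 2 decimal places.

0.28

q_6 = (l_6 − l_7) / l_6 = (0.61 − 0.44) / 0.61
     = 0.17 / 0.61 = 0.278689… → 0.28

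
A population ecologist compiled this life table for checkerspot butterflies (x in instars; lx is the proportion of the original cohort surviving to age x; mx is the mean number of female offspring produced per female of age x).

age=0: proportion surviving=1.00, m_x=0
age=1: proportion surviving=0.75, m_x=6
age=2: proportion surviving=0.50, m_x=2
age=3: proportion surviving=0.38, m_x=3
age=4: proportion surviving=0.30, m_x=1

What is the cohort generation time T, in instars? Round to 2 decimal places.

lx·mx: 0, 4.5, 1, 1.14, 0.3 → R0 = 6.94
x·lx·mx: 0, 4.5, 2, 3.42, 1.2 → Σ = 11.12
T = 11.12 / 6.94 = 1.602305… → 1.60

1.60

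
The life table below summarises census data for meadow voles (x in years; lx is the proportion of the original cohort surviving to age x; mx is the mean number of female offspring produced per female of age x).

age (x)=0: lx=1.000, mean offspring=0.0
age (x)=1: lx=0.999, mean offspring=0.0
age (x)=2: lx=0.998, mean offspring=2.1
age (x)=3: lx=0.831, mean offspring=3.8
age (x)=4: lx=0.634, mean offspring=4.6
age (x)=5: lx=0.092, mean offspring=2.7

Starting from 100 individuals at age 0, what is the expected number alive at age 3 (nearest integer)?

Expected survivors = N0 · l_3 = 100 × 0.831 = 83.1 → 83

83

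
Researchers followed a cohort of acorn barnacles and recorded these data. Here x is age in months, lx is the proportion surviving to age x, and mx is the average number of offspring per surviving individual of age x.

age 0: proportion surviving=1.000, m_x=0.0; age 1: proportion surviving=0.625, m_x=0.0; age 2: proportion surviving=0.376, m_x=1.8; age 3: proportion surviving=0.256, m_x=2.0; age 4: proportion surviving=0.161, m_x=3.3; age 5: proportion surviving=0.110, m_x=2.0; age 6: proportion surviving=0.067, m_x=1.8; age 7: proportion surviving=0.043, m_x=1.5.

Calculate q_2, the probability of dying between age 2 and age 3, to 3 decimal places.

q_2 = (l_2 − l_3) / l_2 = (0.376 − 0.256) / 0.376
     = 0.12 / 0.376 = 0.319149… → 0.319

0.319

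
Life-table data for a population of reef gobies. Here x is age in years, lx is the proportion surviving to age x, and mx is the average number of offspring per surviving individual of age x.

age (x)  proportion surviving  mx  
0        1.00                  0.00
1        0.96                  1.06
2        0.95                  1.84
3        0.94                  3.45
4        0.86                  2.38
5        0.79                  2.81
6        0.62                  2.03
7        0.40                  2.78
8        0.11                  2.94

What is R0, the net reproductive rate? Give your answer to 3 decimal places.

12.969

lx·mx by age: 0, 1.0176, 1.748, 3.243, 2.0468, 2.2199, 1.2586, 1.112, 0.3234
R0 = Σ lx·mx = 12.9693 → 12.969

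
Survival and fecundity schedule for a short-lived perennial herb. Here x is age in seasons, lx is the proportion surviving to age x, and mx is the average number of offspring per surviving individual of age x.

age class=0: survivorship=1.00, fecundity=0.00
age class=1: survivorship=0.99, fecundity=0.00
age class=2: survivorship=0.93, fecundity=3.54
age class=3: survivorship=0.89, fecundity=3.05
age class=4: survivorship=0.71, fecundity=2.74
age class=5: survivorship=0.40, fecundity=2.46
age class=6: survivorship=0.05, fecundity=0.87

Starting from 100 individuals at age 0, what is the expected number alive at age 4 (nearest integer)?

71

Expected survivors = N0 · l_4 = 100 × 0.71 = 71 → 71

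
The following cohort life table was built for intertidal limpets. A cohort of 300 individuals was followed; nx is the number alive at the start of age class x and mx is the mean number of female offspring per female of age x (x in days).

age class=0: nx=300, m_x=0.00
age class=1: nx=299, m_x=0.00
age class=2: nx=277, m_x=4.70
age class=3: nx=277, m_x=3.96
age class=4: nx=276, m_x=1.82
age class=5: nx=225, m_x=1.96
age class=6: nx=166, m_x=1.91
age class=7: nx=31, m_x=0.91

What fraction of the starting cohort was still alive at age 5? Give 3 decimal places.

l_5 = n_5/n_0 = 225/300 = 0.75 → 0.750

0.750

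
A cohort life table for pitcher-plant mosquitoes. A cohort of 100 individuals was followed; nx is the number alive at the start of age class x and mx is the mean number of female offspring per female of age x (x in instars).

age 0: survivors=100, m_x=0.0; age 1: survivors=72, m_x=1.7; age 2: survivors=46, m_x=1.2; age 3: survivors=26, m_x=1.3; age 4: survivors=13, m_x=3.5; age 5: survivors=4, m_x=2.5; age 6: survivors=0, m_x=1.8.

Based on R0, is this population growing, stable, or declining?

lx = nx/n0 = nx/100: 1, 0.72, 0.46, 0.26, 0.13, 0.04, 0
R0 = Σ lx·mx = 0 + 1.224 + 0.552 + 0.338 + 0.455 + 0.1 + 0 = 2.669
R0 > 1, so the population is growing.

growing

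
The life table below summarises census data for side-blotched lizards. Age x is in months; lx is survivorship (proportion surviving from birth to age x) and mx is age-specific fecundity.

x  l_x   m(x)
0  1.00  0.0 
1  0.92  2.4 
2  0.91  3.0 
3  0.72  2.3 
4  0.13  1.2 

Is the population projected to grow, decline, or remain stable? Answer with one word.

growing

R0 = Σ lx·mx = 0 + 2.208 + 2.73 + 1.656 + 0.156 = 6.75
R0 > 1, so the population is growing.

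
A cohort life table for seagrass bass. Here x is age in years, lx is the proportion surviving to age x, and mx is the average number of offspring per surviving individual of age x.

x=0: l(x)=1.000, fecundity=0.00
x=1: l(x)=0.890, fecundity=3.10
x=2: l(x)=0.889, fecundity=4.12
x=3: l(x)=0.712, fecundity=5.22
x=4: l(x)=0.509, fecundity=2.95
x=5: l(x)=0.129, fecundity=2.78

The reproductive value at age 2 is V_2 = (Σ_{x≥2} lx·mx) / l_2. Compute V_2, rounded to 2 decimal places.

lx·mx for x ≥ 2: 3.66268, 3.71664, 1.50155, 0.35862 → sum = 9.23949
V_2 = 9.23949 / l_2 = 9.23949 / 0.889 = 10.393127… → 10.39

10.39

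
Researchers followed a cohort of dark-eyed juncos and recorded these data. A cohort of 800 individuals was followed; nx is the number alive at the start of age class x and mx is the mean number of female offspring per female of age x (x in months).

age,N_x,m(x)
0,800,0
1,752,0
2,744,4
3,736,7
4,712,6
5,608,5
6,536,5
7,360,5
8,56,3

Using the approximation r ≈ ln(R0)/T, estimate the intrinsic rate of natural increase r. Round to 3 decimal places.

0.773

lx = nx/n0 = nx/800: 1, 0.94, 0.93, 0.92, 0.89, 0.76, 0.67, 0.45, 0.07
R0 = Σ lx·mx = 0 + 0 + 3.72 + 6.44 + 5.34 + 3.8 + 3.35 + 2.25 + 0.21 = 25.11
Σ x·lx·mx = 104.65; T = 104.65/25.11 = 4.16766…
r ≈ ln(R0)/T = ln(25.11)/4.16766… = 0.7734… → 0.773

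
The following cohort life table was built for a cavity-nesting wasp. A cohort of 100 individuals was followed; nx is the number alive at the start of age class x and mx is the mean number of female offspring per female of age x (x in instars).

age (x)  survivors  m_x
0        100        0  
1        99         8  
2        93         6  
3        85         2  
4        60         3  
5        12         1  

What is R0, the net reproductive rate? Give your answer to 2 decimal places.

lx = nx/n0 = nx/100: 1, 0.99, 0.93, 0.85, 0.6, 0.12
lx·mx by age: 0, 7.92, 5.58, 1.7, 1.8, 0.12
R0 = Σ lx·mx = 17.12 → 17.12

17.12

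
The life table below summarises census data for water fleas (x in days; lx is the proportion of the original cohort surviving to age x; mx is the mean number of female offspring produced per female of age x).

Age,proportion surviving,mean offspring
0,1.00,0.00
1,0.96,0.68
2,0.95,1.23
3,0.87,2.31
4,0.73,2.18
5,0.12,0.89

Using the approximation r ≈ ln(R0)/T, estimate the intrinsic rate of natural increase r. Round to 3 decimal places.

R0 = Σ lx·mx = 0 + 0.6528 + 1.1685 + 2.0097 + 1.5914 + 0.1068 = 5.5292
Σ x·lx·mx = 15.9185; T = 15.9185/5.5292 = 2.87899…
r ≈ ln(R0)/T = ln(5.5292)/2.87899… = 0.59397… → 0.594

0.594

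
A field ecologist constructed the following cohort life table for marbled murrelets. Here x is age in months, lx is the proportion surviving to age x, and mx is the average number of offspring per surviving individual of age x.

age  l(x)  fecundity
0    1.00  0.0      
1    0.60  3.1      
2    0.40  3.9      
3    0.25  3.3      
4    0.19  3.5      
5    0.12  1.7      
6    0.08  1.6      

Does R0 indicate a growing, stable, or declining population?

R0 = Σ lx·mx = 0 + 1.86 + 1.56 + 0.825 + 0.665 + 0.204 + 0.128 = 5.242
R0 > 1, so the population is growing.

growing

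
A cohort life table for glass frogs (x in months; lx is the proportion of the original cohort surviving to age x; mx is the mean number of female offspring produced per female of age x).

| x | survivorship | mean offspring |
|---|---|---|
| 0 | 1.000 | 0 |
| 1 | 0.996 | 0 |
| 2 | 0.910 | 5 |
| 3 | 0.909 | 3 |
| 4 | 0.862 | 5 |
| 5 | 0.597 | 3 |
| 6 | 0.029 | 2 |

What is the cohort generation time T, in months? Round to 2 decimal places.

3.26

lx·mx: 0, 0, 4.55, 2.727, 4.31, 1.791, 0.058 → R0 = 13.436
x·lx·mx: 0, 0, 9.1, 8.181, 17.24, 8.955, 0.348 → Σ = 43.824
T = 43.824 / 13.436 = 3.261685… → 3.26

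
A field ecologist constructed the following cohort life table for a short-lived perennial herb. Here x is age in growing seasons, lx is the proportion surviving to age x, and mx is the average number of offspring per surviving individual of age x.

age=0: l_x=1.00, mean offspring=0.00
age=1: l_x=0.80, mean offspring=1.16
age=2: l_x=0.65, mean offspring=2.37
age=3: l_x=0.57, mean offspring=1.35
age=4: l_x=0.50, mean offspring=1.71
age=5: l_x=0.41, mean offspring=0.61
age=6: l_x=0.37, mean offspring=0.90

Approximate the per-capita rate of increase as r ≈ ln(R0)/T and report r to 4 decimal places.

0.5554

R0 = Σ lx·mx = 0 + 0.928 + 1.5405 + 0.7695 + 0.855 + 0.2501 + 0.333 = 4.6761
Σ x·lx·mx = 12.986; T = 12.986/4.6761 = 2.7771…
r ≈ ln(R0)/T = ln(4.6761)/2.7771… = 0.555423… → 0.5554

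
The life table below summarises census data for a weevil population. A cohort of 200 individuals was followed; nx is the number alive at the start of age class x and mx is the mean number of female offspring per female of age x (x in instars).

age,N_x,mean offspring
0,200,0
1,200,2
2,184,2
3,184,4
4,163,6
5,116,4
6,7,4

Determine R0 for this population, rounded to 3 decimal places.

lx = nx/n0 = nx/200: 1, 1, 0.92, 0.92, 0.815, 0.58, 0.035
lx·mx by age: 0, 2, 1.84, 3.68, 4.89, 2.32, 0.14
R0 = Σ lx·mx = 14.87 → 14.870

14.870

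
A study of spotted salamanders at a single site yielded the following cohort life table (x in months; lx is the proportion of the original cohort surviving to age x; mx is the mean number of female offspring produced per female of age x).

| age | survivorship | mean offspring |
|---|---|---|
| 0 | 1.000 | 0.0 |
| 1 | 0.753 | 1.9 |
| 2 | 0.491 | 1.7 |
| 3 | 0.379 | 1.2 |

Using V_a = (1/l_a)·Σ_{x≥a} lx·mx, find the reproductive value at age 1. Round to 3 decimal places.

lx·mx for x ≥ 1: 1.4307, 0.8347, 0.4548 → sum = 2.7202
V_1 = 2.7202 / l_1 = 2.7202 / 0.753 = 3.612483… → 3.612

3.612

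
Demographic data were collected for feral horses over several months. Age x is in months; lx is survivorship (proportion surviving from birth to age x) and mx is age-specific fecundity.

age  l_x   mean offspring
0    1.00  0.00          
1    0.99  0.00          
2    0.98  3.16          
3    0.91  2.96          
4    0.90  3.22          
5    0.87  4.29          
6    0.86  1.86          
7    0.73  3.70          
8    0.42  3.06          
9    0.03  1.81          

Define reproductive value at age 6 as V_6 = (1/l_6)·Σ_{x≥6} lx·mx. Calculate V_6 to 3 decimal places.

lx·mx for x ≥ 6: 1.5996, 2.701, 1.2852, 0.0543 → sum = 5.6401
V_6 = 5.6401 / l_6 = 5.6401 / 0.86 = 6.558256… → 6.558

6.558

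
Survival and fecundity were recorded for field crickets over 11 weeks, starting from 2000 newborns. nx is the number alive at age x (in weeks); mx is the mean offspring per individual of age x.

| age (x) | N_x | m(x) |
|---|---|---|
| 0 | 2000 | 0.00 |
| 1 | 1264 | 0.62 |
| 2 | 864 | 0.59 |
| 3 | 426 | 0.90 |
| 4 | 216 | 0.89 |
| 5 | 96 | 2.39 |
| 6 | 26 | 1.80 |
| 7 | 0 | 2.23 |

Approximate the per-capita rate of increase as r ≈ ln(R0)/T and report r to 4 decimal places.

lx = nx/n0 = nx/2000: 1, 0.632, 0.432, 0.213, 0.108, 0.048, 0.013, 0
R0 = Σ lx·mx = 0 + 0.39184 + 0.25488 + 0.1917 + 0.09612 + 0.11472 + 0.0234 + 0 = 1.07266
Σ x·lx·mx = 2.57518; T = 2.57518/1.07266 = 2.40074…
r ≈ ln(R0)/T = ln(1.07266)/2.40074… = 0.029217… → 0.0292

0.0292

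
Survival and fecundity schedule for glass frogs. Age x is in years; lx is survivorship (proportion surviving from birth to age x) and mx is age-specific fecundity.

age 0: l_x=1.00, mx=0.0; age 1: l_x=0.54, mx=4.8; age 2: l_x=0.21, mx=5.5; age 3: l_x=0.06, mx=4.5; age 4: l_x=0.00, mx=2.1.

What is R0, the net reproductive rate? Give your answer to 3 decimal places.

lx·mx by age: 0, 2.592, 1.155, 0.27, 0
R0 = Σ lx·mx = 4.017 → 4.017

4.017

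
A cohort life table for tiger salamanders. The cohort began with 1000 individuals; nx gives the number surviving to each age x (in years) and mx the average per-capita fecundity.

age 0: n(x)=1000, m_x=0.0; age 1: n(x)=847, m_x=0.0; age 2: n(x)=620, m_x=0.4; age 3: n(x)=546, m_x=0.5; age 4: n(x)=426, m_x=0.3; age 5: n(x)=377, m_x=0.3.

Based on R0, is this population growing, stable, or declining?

declining

lx = nx/n0 = nx/1000: 1, 0.847, 0.62, 0.546, 0.426, 0.377
R0 = Σ lx·mx = 0 + 0 + 0.248 + 0.273 + 0.1278 + 0.1131 = 0.7619
R0 < 1, so the population is declining.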